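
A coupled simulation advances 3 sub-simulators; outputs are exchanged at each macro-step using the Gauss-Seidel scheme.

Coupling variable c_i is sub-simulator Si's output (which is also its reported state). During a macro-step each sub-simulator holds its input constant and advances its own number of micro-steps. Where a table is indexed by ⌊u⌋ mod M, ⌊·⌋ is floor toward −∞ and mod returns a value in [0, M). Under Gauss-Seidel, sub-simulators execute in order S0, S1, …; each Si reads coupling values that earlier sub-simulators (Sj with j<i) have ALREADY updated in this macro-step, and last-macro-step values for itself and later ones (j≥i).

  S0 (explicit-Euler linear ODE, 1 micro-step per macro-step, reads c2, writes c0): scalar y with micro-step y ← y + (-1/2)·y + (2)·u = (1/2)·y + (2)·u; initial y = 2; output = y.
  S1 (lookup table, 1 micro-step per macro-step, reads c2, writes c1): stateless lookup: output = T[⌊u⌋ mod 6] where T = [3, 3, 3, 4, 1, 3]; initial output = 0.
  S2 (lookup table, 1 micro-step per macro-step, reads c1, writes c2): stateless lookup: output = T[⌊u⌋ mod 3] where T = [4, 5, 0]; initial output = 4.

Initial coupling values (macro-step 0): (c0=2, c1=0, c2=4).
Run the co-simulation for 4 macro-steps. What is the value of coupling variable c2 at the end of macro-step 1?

c2 at macro-step 1 = 5

macro 1: S0 reads c2=4 → after 1×micro: 9; S1 reads c2=4 → after 1×micro: 1; S2 reads c1=1 → after 1×micro: 5 ⇒ (c0=9, c1=1, c2=5)
macro 2: S0 reads c2=5 → after 1×micro: 29/2; S1 reads c2=5 → after 1×micro: 3; S2 reads c1=3 → after 1×micro: 4 ⇒ (c0=29/2, c1=3, c2=4)
macro 3: S0 reads c2=4 → after 1×micro: 61/4; S1 reads c2=4 → after 1×micro: 1; S2 reads c1=1 → after 1×micro: 5 ⇒ (c0=61/4, c1=1, c2=5)
macro 4: S0 reads c2=5 → after 1×micro: 141/8; S1 reads c2=5 → after 1×micro: 3; S2 reads c1=3 → after 1×micro: 4 ⇒ (c0=141/8, c1=3, c2=4)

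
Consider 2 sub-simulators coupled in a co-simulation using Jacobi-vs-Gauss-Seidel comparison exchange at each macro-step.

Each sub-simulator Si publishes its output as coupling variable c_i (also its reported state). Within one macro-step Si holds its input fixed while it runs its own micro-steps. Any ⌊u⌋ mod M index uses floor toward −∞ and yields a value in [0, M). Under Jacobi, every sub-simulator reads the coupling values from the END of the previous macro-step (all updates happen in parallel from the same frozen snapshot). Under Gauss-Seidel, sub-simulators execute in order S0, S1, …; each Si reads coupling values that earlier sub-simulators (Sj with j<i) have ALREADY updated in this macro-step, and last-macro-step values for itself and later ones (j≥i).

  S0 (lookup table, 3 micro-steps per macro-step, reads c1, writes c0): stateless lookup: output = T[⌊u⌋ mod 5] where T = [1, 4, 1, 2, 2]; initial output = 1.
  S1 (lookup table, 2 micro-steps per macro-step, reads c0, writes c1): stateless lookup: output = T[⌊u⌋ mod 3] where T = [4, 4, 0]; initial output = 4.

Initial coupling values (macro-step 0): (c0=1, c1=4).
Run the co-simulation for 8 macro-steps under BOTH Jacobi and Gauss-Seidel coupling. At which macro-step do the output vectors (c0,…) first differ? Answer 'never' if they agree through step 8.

first divergence at macro-step: 1

[Jacobi] macro 1: S0 reads c1=4 → after 3×micro: 2; S1 reads c0=1 → after 2×micro: 4 ⇒ (c0=2, c1=4)
[Jacobi] macro 2: S0 reads c1=4 → after 3×micro: 2; S1 reads c0=2 → after 2×micro: 0 ⇒ (c0=2, c1=0)
[Jacobi] macro 3: S0 reads c1=0 → after 3×micro: 1; S1 reads c0=2 → after 2×micro: 0 ⇒ (c0=1, c1=0)
[Jacobi] macro 4: S0 reads c1=0 → after 3×micro: 1; S1 reads c0=1 → after 2×micro: 4 ⇒ (c0=1, c1=4)
[Jacobi] macro 5: S0 reads c1=4 → after 3×micro: 2; S1 reads c0=1 → after 2×micro: 4 ⇒ (c0=2, c1=4)
[Jacobi] macro 6: S0 reads c1=4 → after 3×micro: 2; S1 reads c0=2 → after 2×micro: 0 ⇒ (c0=2, c1=0)
[Jacobi] macro 7: S0 reads c1=0 → after 3×micro: 1; S1 reads c0=2 → after 2×micro: 0 ⇒ (c0=1, c1=0)
[Jacobi] macro 8: S0 reads c1=0 → after 3×micro: 1; S1 reads c0=1 → after 2×micro: 4 ⇒ (c0=1, c1=4)
[Gauss-Seidel] macro 1: S0 reads c1=4 → after 3×micro: 2; S1 reads c0=2 → after 2×micro: 0 ⇒ (c0=2, c1=0)
[Gauss-Seidel] macro 2: S0 reads c1=0 → after 3×micro: 1; S1 reads c0=1 → after 2×micro: 4 ⇒ (c0=1, c1=4)
[Gauss-Seidel] macro 3: S0 reads c1=4 → after 3×micro: 2; S1 reads c0=2 → after 2×micro: 0 ⇒ (c0=2, c1=0)
[Gauss-Seidel] macro 4: S0 reads c1=0 → after 3×micro: 1; S1 reads c0=1 → after 2×micro: 4 ⇒ (c0=1, c1=4)
[Gauss-Seidel] macro 5: S0 reads c1=4 → after 3×micro: 2; S1 reads c0=2 → after 2×micro: 0 ⇒ (c0=2, c1=0)
[Gauss-Seidel] macro 6: S0 reads c1=0 → after 3×micro: 1; S1 reads c0=1 → after 2×micro: 4 ⇒ (c0=1, c1=4)
[Gauss-Seidel] macro 7: S0 reads c1=4 → after 3×micro: 2; S1 reads c0=2 → after 2×micro: 0 ⇒ (c0=2, c1=0)
[Gauss-Seidel] macro 8: S0 reads c1=0 → after 3×micro: 1; S1 reads c0=1 → after 2×micro: 4 ⇒ (c0=1, c1=4)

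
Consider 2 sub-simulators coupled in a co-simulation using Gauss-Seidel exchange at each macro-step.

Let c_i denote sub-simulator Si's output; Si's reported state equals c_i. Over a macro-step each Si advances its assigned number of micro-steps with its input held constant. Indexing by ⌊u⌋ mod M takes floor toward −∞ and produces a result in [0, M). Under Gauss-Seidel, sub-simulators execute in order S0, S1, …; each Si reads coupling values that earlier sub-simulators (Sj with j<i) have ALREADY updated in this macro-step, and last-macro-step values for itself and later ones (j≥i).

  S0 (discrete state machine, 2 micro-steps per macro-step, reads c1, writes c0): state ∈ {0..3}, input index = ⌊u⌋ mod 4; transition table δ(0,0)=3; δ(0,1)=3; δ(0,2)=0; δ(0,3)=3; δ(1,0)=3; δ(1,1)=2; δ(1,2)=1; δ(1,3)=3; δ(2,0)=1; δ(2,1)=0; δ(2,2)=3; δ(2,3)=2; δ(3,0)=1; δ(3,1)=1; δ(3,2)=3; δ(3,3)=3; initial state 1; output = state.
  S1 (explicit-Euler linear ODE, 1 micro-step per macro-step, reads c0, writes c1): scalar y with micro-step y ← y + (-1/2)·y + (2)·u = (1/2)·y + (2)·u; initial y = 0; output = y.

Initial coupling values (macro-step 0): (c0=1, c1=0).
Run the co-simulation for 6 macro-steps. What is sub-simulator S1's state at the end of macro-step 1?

S1 state at macro-step 1 = 2

macro 1: S0 reads c1=0 → after 2×micro: 1; S1 reads c0=1 → after 1×micro: 2 ⇒ (c0=1, c1=2)
macro 2: S0 reads c1=2 → after 2×micro: 1; S1 reads c0=1 → after 1×micro: 3 ⇒ (c0=1, c1=3)
macro 3: S0 reads c1=3 → after 2×micro: 3; S1 reads c0=3 → after 1×micro: 15/2 ⇒ (c0=3, c1=15/2)
macro 4: S0 reads c1=15/2 → after 2×micro: 3; S1 reads c0=3 → after 1×micro: 39/4 ⇒ (c0=3, c1=39/4)
macro 5: S0 reads c1=39/4 → after 2×micro: 2; S1 reads c0=2 → after 1×micro: 71/8 ⇒ (c0=2, c1=71/8)
macro 6: S0 reads c1=71/8 → after 2×micro: 3; S1 reads c0=3 → after 1×micro: 167/16 ⇒ (c0=3, c1=167/16)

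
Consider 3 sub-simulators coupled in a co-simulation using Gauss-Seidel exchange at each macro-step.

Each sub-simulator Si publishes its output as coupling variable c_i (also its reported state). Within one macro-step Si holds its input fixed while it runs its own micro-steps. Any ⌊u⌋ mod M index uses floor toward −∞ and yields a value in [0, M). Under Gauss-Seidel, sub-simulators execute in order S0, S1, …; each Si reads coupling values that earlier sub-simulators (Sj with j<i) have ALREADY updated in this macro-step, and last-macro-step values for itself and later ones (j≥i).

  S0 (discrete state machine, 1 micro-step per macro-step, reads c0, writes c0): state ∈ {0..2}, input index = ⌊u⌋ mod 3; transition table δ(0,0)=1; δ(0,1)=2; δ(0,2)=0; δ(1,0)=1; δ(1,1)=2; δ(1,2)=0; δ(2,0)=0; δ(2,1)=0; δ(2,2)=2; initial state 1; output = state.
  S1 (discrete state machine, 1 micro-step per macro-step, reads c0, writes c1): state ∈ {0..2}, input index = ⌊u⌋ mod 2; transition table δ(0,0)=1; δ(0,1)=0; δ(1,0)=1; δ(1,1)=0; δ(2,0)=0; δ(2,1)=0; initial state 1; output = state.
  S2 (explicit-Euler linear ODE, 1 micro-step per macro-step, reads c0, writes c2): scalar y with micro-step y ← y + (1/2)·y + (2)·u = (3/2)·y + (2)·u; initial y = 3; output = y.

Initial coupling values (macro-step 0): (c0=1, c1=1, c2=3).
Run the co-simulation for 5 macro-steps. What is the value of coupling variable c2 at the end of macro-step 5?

macro 1: S0 reads c0=1 → after 1×micro: 2; S1 reads c0=2 → after 1×micro: 1; S2 reads c0=2 → after 1×micro: 17/2 ⇒ (c0=2, c1=1, c2=17/2)
macro 2: S0 reads c0=2 → after 1×micro: 2; S1 reads c0=2 → after 1×micro: 1; S2 reads c0=2 → after 1×micro: 67/4 ⇒ (c0=2, c1=1, c2=67/4)
macro 3: S0 reads c0=2 → after 1×micro: 2; S1 reads c0=2 → after 1×micro: 1; S2 reads c0=2 → after 1×micro: 233/8 ⇒ (c0=2, c1=1, c2=233/8)
macro 4: S0 reads c0=2 → after 1×micro: 2; S1 reads c0=2 → after 1×micro: 1; S2 reads c0=2 → after 1×micro: 763/16 ⇒ (c0=2, c1=1, c2=763/16)
macro 5: S0 reads c0=2 → after 1×micro: 2; S1 reads c0=2 → after 1×micro: 1; S2 reads c0=2 → after 1×micro: 2417/32 ⇒ (c0=2, c1=1, c2=2417/32)

c2 at macro-step 5 = 2417/32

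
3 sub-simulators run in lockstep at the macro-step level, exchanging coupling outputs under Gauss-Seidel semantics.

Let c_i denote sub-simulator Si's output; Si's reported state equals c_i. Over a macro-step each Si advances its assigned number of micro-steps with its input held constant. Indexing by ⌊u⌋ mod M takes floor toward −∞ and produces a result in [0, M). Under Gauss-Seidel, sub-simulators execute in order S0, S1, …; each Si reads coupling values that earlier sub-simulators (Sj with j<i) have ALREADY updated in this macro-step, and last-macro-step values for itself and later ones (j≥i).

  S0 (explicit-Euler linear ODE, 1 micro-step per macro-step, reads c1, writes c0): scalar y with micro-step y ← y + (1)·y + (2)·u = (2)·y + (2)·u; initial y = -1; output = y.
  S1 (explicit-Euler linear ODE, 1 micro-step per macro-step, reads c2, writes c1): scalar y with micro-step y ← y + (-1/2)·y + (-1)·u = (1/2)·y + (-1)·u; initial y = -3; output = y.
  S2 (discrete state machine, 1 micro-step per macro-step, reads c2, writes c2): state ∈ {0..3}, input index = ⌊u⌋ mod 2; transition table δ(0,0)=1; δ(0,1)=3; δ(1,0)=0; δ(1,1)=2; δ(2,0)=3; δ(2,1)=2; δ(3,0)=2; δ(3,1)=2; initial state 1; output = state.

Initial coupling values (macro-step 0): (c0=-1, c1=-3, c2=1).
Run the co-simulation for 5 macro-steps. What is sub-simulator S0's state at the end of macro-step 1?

macro 1: S0 reads c1=-3 → after 1×micro: -8; S1 reads c2=1 → after 1×micro: -5/2; S2 reads c2=1 → after 1×micro: 2 ⇒ (c0=-8, c1=-5/2, c2=2)
macro 2: S0 reads c1=-5/2 → after 1×micro: -21; S1 reads c2=2 → after 1×micro: -13/4; S2 reads c2=2 → after 1×micro: 3 ⇒ (c0=-21, c1=-13/4, c2=3)
macro 3: S0 reads c1=-13/4 → after 1×micro: -97/2; S1 reads c2=3 → after 1×micro: -37/8; S2 reads c2=3 → after 1×micro: 2 ⇒ (c0=-97/2, c1=-37/8, c2=2)
macro 4: S0 reads c1=-37/8 → after 1×micro: -425/4; S1 reads c2=2 → after 1×micro: -69/16; S2 reads c2=2 → after 1×micro: 3 ⇒ (c0=-425/4, c1=-69/16, c2=3)
macro 5: S0 reads c1=-69/16 → after 1×micro: -1769/8; S1 reads c2=3 → after 1×micro: -165/32; S2 reads c2=3 → after 1×micro: 2 ⇒ (c0=-1769/8, c1=-165/32, c2=2)

S0 state at macro-step 1 = -8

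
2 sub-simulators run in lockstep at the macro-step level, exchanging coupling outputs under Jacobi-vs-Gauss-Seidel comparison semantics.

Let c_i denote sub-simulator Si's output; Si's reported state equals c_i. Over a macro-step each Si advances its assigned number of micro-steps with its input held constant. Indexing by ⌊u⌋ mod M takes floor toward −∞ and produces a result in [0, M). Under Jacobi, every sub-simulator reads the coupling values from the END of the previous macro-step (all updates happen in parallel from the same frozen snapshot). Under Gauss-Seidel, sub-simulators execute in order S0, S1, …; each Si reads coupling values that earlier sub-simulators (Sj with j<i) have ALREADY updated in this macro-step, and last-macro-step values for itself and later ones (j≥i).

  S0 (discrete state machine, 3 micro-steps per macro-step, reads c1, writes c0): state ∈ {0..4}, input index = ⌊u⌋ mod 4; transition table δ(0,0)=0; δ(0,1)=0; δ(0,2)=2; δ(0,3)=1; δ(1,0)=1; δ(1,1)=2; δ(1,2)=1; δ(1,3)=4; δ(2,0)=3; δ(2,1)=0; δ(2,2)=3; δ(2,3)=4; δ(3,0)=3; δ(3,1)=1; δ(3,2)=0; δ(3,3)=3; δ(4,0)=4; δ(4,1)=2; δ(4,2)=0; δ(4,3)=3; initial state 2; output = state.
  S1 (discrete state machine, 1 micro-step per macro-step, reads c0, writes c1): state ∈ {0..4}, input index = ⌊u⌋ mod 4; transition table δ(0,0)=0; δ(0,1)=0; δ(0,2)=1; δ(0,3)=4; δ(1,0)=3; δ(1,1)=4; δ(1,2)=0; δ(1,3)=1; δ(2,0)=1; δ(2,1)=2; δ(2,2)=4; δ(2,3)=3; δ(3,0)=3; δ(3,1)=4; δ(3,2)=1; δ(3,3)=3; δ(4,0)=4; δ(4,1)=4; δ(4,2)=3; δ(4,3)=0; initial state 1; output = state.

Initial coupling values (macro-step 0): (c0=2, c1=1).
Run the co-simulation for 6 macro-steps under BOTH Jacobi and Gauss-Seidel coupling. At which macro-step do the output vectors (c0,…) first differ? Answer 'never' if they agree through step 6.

first divergence at macro-step: 1

[Jacobi] macro 1: S0 reads c1=1 → after 3×micro: 0; S1 reads c0=2 → after 1×micro: 0 ⇒ (c0=0, c1=0)
[Jacobi] macro 2: S0 reads c1=0 → after 3×micro: 0; S1 reads c0=0 → after 1×micro: 0 ⇒ (c0=0, c1=0)
[Jacobi] macro 3: S0 reads c1=0 → after 3×micro: 0; S1 reads c0=0 → after 1×micro: 0 ⇒ (c0=0, c1=0)
[Jacobi] macro 4: S0 reads c1=0 → after 3×micro: 0; S1 reads c0=0 → after 1×micro: 0 ⇒ (c0=0, c1=0)
[Jacobi] macro 5: S0 reads c1=0 → after 3×micro: 0; S1 reads c0=0 → after 1×micro: 0 ⇒ (c0=0, c1=0)
[Jacobi] macro 6: S0 reads c1=0 → after 3×micro: 0; S1 reads c0=0 → after 1×micro: 0 ⇒ (c0=0, c1=0)
[Gauss-Seidel] macro 1: S0 reads c1=1 → after 3×micro: 0; S1 reads c0=0 → after 1×micro: 3 ⇒ (c0=0, c1=3)
[Gauss-Seidel] macro 2: S0 reads c1=3 → after 3×micro: 3; S1 reads c0=3 → after 1×micro: 3 ⇒ (c0=3, c1=3)
[Gauss-Seidel] macro 3: S0 reads c1=3 → after 3×micro: 3; S1 reads c0=3 → after 1×micro: 3 ⇒ (c0=3, c1=3)
[Gauss-Seidel] macro 4: S0 reads c1=3 → after 3×micro: 3; S1 reads c0=3 → after 1×micro: 3 ⇒ (c0=3, c1=3)
[Gauss-Seidel] macro 5: S0 reads c1=3 → after 3×micro: 3; S1 reads c0=3 → after 1×micro: 3 ⇒ (c0=3, c1=3)
[Gauss-Seidel] macro 6: S0 reads c1=3 → after 3×micro: 3; S1 reads c0=3 → after 1×micro: 3 ⇒ (c0=3, c1=3)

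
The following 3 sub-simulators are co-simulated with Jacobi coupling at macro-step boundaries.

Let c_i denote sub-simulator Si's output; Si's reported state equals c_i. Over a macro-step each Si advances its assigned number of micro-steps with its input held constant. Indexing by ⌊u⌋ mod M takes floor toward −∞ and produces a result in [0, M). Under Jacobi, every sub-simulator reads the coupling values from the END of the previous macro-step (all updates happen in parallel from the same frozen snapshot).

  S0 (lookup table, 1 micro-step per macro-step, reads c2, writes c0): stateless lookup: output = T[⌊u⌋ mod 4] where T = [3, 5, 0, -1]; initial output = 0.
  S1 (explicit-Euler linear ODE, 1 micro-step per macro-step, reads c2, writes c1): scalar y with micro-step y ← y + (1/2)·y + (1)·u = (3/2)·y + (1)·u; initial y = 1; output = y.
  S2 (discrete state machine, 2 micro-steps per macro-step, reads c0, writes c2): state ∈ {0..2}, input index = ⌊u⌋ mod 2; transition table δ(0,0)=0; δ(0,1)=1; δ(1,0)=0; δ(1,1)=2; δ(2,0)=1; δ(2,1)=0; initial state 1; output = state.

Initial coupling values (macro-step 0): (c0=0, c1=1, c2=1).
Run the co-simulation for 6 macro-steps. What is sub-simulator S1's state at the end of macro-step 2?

macro 1: S0 reads c2=1 → after 1×micro: 5; S1 reads c2=1 → after 1×micro: 5/2; S2 reads c0=0 → after 2×micro: 0 ⇒ (c0=5, c1=5/2, c2=0)
macro 2: S0 reads c2=0 → after 1×micro: 3; S1 reads c2=0 → after 1×micro: 15/4; S2 reads c0=5 → after 2×micro: 2 ⇒ (c0=3, c1=15/4, c2=2)
macro 3: S0 reads c2=2 → after 1×micro: 0; S1 reads c2=2 → after 1×micro: 61/8; S2 reads c0=3 → after 2×micro: 1 ⇒ (c0=0, c1=61/8, c2=1)
macro 4: S0 reads c2=1 → after 1×micro: 5; S1 reads c2=1 → after 1×micro: 199/16; S2 reads c0=0 → after 2×micro: 0 ⇒ (c0=5, c1=199/16, c2=0)
macro 5: S0 reads c2=0 → after 1×micro: 3; S1 reads c2=0 → after 1×micro: 597/32; S2 reads c0=5 → after 2×micro: 2 ⇒ (c0=3, c1=597/32, c2=2)
macro 6: S0 reads c2=2 → after 1×micro: 0; S1 reads c2=2 → after 1×micro: 1919/64; S2 reads c0=3 → after 2×micro: 1 ⇒ (c0=0, c1=1919/64, c2=1)

S1 state at macro-step 2 = 15/4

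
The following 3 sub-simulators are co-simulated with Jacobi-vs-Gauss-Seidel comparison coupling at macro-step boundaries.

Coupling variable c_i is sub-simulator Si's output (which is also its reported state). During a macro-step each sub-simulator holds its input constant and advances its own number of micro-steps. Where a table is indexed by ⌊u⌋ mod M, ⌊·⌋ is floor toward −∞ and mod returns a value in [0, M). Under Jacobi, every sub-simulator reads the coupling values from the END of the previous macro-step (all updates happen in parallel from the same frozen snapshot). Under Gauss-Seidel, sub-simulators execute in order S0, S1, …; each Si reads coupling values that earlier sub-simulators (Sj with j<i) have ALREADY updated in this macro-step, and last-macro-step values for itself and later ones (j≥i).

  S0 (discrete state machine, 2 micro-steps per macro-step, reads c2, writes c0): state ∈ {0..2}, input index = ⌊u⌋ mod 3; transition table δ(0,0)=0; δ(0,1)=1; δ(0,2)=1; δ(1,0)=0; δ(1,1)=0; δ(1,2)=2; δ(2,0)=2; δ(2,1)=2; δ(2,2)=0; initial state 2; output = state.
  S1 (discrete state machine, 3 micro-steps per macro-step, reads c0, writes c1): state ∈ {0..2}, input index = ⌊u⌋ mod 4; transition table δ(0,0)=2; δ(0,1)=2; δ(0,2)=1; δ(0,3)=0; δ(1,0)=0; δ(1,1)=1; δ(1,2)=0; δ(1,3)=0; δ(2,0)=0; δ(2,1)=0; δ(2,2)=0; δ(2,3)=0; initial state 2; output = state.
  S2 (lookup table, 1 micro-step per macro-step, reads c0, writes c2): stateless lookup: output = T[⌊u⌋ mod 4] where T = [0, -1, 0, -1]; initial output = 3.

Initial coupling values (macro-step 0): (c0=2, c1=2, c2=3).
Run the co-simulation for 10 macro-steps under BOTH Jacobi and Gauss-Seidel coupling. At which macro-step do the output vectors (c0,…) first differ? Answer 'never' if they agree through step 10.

first divergence at macro-step: never

[Jacobi] macro 1: S0 reads c2=3 → after 2×micro: 2; S1 reads c0=2 → after 3×micro: 0; S2 reads c0=2 → after 1×micro: 0 ⇒ (c0=2, c1=0, c2=0)
[Jacobi] macro 2: S0 reads c2=0 → after 2×micro: 2; S1 reads c0=2 → after 3×micro: 1; S2 reads c0=2 → after 1×micro: 0 ⇒ (c0=2, c1=1, c2=0)
[Jacobi] macro 3: S0 reads c2=0 → after 2×micro: 2; S1 reads c0=2 → after 3×micro: 0; S2 reads c0=2 → after 1×micro: 0 ⇒ (c0=2, c1=0, c2=0)
[Jacobi] macro 4: S0 reads c2=0 → after 2×micro: 2; S1 reads c0=2 → after 3×micro: 1; S2 reads c0=2 → after 1×micro: 0 ⇒ (c0=2, c1=1, c2=0)
[Jacobi] macro 5: S0 reads c2=0 → after 2×micro: 2; S1 reads c0=2 → after 3×micro: 0; S2 reads c0=2 → after 1×micro: 0 ⇒ (c0=2, c1=0, c2=0)
[Jacobi] macro 6: S0 reads c2=0 → after 2×micro: 2; S1 reads c0=2 → after 3×micro: 1; S2 reads c0=2 → after 1×micro: 0 ⇒ (c0=2, c1=1, c2=0)
[Jacobi] macro 7: S0 reads c2=0 → after 2×micro: 2; S1 reads c0=2 → after 3×micro: 0; S2 reads c0=2 → after 1×micro: 0 ⇒ (c0=2, c1=0, c2=0)
[Jacobi] macro 8: S0 reads c2=0 → after 2×micro: 2; S1 reads c0=2 → after 3×micro: 1; S2 reads c0=2 → after 1×micro: 0 ⇒ (c0=2, c1=1, c2=0)
[Jacobi] macro 9: S0 reads c2=0 → after 2×micro: 2; S1 reads c0=2 → after 3×micro: 0; S2 reads c0=2 → after 1×micro: 0 ⇒ (c0=2, c1=0, c2=0)
[Jacobi] macro 10: S0 reads c2=0 → after 2×micro: 2; S1 reads c0=2 → after 3×micro: 1; S2 reads c0=2 → after 1×micro: 0 ⇒ (c0=2, c1=1, c2=0)
[Gauss-Seidel] macro 1: S0 reads c2=3 → after 2×micro: 2; S1 reads c0=2 → after 3×micro: 0; S2 reads c0=2 → after 1×micro: 0 ⇒ (c0=2, c1=0, c2=0)
[Gauss-Seidel] macro 2: S0 reads c2=0 → after 2×micro: 2; S1 reads c0=2 → after 3×micro: 1; S2 reads c0=2 → after 1×micro: 0 ⇒ (c0=2, c1=1, c2=0)
[Gauss-Seidel] macro 3: S0 reads c2=0 → after 2×micro: 2; S1 reads c0=2 → after 3×micro: 0; S2 reads c0=2 → after 1×micro: 0 ⇒ (c0=2, c1=0, c2=0)
[Gauss-Seidel] macro 4: S0 reads c2=0 → after 2×micro: 2; S1 reads c0=2 → after 3×micro: 1; S2 reads c0=2 → after 1×micro: 0 ⇒ (c0=2, c1=1, c2=0)
[Gauss-Seidel] macro 5: S0 reads c2=0 → after 2×micro: 2; S1 reads c0=2 → after 3×micro: 0; S2 reads c0=2 → after 1×micro: 0 ⇒ (c0=2, c1=0, c2=0)
[Gauss-Seidel] macro 6: S0 reads c2=0 → after 2×micro: 2; S1 reads c0=2 → after 3×micro: 1; S2 reads c0=2 → after 1×micro: 0 ⇒ (c0=2, c1=1, c2=0)
[Gauss-Seidel] macro 7: S0 reads c2=0 → after 2×micro: 2; S1 reads c0=2 → after 3×micro: 0; S2 reads c0=2 → after 1×micro: 0 ⇒ (c0=2, c1=0, c2=0)
[Gauss-Seidel] macro 8: S0 reads c2=0 → after 2×micro: 2; S1 reads c0=2 → after 3×micro: 1; S2 reads c0=2 → after 1×micro: 0 ⇒ (c0=2, c1=1, c2=0)
[Gauss-Seidel] macro 9: S0 reads c2=0 → after 2×micro: 2; S1 reads c0=2 → after 3×micro: 0; S2 reads c0=2 → after 1×micro: 0 ⇒ (c0=2, c1=0, c2=0)
[Gauss-Seidel] macro 10: S0 reads c2=0 → after 2×micro: 2; S1 reads c0=2 → after 3×micro: 1; S2 reads c0=2 → after 1×micro: 0 ⇒ (c0=2, c1=1, c2=0)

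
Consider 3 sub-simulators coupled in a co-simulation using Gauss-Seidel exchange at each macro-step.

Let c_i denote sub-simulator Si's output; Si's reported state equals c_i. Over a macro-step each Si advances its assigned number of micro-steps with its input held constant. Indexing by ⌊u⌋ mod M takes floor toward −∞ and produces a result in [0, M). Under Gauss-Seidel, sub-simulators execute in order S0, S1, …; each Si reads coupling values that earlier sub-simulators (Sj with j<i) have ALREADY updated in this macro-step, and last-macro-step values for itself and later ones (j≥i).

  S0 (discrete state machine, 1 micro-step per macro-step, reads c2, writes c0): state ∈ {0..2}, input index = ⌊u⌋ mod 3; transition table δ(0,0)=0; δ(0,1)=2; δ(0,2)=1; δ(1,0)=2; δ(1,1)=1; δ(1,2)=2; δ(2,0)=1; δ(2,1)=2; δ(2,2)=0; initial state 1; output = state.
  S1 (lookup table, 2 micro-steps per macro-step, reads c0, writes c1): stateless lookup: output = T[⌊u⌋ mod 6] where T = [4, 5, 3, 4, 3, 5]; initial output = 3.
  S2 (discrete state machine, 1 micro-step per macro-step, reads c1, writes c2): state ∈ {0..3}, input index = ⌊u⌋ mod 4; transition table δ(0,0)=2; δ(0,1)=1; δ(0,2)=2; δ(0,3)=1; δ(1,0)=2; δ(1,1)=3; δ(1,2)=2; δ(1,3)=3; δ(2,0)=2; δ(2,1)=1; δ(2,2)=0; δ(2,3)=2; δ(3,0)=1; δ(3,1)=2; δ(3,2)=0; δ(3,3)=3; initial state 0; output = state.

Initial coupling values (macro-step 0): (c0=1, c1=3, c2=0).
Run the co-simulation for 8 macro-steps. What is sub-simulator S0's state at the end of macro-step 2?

macro 1: S0 reads c2=0 → after 1×micro: 2; S1 reads c0=2 → after 2×micro: 3; S2 reads c1=3 → after 1×micro: 1 ⇒ (c0=2, c1=3, c2=1)
macro 2: S0 reads c2=1 → after 1×micro: 2; S1 reads c0=2 → after 2×micro: 3; S2 reads c1=3 → after 1×micro: 3 ⇒ (c0=2, c1=3, c2=3)
macro 3: S0 reads c2=3 → after 1×micro: 1; S1 reads c0=1 → after 2×micro: 5; S2 reads c1=5 → after 1×micro: 2 ⇒ (c0=1, c1=5, c2=2)
macro 4: S0 reads c2=2 → after 1×micro: 2; S1 reads c0=2 → after 2×micro: 3; S2 reads c1=3 → after 1×micro: 2 ⇒ (c0=2, c1=3, c2=2)
macro 5: S0 reads c2=2 → after 1×micro: 0; S1 reads c0=0 → after 2×micro: 4; S2 reads c1=4 → after 1×micro: 2 ⇒ (c0=0, c1=4, c2=2)
macro 6: S0 reads c2=2 → after 1×micro: 1; S1 reads c0=1 → after 2×micro: 5; S2 reads c1=5 → after 1×micro: 1 ⇒ (c0=1, c1=5, c2=1)
macro 7: S0 reads c2=1 → after 1×micro: 1; S1 reads c0=1 → after 2×micro: 5; S2 reads c1=5 → after 1×micro: 3 ⇒ (c0=1, c1=5, c2=3)
macro 8: S0 reads c2=3 → after 1×micro: 2; S1 reads c0=2 → after 2×micro: 3; S2 reads c1=3 → after 1×micro: 3 ⇒ (c0=2, c1=3, c2=3)

S0 state at macro-step 2 = 2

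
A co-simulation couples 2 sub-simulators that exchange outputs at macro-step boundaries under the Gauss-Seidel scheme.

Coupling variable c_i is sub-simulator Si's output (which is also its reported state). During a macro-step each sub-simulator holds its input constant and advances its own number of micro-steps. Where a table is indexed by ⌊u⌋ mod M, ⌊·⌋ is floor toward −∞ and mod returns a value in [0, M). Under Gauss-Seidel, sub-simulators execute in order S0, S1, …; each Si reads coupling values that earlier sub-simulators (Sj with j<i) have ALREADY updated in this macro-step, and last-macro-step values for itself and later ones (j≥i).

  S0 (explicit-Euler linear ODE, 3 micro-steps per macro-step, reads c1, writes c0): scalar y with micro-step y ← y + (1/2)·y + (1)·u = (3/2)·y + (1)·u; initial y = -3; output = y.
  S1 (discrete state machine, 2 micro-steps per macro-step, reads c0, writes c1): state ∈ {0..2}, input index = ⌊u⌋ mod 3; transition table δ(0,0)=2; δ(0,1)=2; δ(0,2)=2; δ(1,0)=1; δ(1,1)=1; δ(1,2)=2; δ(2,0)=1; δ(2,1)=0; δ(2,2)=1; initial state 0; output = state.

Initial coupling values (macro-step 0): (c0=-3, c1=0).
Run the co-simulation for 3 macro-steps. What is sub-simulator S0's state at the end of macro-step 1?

macro 1: S0 reads c1=0 → after 3×micro: -81/8; S1 reads c0=-81/8 → after 2×micro: 0 ⇒ (c0=-81/8, c1=0)
macro 2: S0 reads c1=0 → after 3×micro: -2187/64; S1 reads c0=-2187/64 → after 2×micro: 0 ⇒ (c0=-2187/64, c1=0)
macro 3: S0 reads c1=0 → after 3×micro: -59049/512; S1 reads c0=-59049/512 → after 2×micro: 0 ⇒ (c0=-59049/512, c1=0)

S0 state at macro-step 1 = -81/8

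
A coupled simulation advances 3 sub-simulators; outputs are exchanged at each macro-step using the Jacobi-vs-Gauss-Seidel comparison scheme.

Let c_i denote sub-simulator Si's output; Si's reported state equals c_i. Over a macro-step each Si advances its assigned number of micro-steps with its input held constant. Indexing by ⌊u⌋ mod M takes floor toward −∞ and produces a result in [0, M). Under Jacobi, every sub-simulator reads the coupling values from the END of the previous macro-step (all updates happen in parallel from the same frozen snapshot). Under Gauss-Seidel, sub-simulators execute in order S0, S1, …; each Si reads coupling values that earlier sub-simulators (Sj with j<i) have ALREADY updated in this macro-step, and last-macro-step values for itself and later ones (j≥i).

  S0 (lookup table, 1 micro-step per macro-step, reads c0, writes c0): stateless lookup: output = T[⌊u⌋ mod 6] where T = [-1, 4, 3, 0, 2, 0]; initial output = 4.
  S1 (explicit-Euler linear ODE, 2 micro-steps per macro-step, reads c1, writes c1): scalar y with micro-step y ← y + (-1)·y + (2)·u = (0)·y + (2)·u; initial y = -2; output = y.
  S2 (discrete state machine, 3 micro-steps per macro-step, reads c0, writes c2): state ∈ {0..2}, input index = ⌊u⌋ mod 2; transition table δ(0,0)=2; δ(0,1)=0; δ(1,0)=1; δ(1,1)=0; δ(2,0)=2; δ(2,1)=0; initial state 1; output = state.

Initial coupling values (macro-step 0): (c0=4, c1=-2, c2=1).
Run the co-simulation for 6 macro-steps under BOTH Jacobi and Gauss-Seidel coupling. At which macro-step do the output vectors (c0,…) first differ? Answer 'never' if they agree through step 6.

[Jacobi] macro 1: S0 reads c0=4 → after 1×micro: 2; S1 reads c1=-2 → after 2×micro: -4; S2 reads c0=4 → after 3×micro: 1 ⇒ (c0=2, c1=-4, c2=1)
[Jacobi] macro 2: S0 reads c0=2 → after 1×micro: 3; S1 reads c1=-4 → after 2×micro: -8; S2 reads c0=2 → after 3×micro: 1 ⇒ (c0=3, c1=-8, c2=1)
[Jacobi] macro 3: S0 reads c0=3 → after 1×micro: 0; S1 reads c1=-8 → after 2×micro: -16; S2 reads c0=3 → after 3×micro: 0 ⇒ (c0=0, c1=-16, c2=0)
[Jacobi] macro 4: S0 reads c0=0 → after 1×micro: -1; S1 reads c1=-16 → after 2×micro: -32; S2 reads c0=0 → after 3×micro: 2 ⇒ (c0=-1, c1=-32, c2=2)
[Jacobi] macro 5: S0 reads c0=-1 → after 1×micro: 0; S1 reads c1=-32 → after 2×micro: -64; S2 reads c0=-1 → after 3×micro: 0 ⇒ (c0=0, c1=-64, c2=0)
[Jacobi] macro 6: S0 reads c0=0 → after 1×micro: -1; S1 reads c1=-64 → after 2×micro: -128; S2 reads c0=0 → after 3×micro: 2 ⇒ (c0=-1, c1=-128, c2=2)
[Gauss-Seidel] macro 1: S0 reads c0=4 → after 1×micro: 2; S1 reads c1=-2 → after 2×micro: -4; S2 reads c0=2 → after 3×micro: 1 ⇒ (c0=2, c1=-4, c2=1)
[Gauss-Seidel] macro 2: S0 reads c0=2 → after 1×micro: 3; S1 reads c1=-4 → after 2×micro: -8; S2 reads c0=3 → after 3×micro: 0 ⇒ (c0=3, c1=-8, c2=0)
[Gauss-Seidel] macro 3: S0 reads c0=3 → after 1×micro: 0; S1 reads c1=-8 → after 2×micro: -16; S2 reads c0=0 → after 3×micro: 2 ⇒ (c0=0, c1=-16, c2=2)
[Gauss-Seidel] macro 4: S0 reads c0=0 → after 1×micro: -1; S1 reads c1=-16 → after 2×micro: -32; S2 reads c0=-1 → after 3×micro: 0 ⇒ (c0=-1, c1=-32, c2=0)
[Gauss-Seidel] macro 5: S0 reads c0=-1 → after 1×micro: 0; S1 reads c1=-32 → after 2×micro: -64; S2 reads c0=0 → after 3×micro: 2 ⇒ (c0=0, c1=-64, c2=2)
[Gauss-Seidel] macro 6: S0 reads c0=0 → after 1×micro: -1; S1 reads c1=-64 → after 2×micro: -128; S2 reads c0=-1 → after 3×micro: 0 ⇒ (c0=-1, c1=-128, c2=0)

first divergence at macro-step: 2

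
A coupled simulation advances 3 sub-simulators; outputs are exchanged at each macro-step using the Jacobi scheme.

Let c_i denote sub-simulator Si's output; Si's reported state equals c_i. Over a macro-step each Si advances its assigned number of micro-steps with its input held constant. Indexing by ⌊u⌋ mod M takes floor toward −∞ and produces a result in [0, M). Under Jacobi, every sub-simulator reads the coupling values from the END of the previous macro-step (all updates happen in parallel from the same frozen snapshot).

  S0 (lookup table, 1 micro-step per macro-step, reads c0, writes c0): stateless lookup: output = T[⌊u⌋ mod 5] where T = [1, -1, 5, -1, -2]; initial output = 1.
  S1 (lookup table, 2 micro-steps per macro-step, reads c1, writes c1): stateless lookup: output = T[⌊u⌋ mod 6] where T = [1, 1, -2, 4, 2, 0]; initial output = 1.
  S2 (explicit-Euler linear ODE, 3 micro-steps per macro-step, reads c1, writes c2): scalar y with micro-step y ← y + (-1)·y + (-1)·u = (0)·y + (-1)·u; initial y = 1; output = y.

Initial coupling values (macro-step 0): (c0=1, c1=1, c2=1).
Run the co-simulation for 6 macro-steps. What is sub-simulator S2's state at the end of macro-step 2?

S2 state at macro-step 2 = -1

macro 1: S0 reads c0=1 → after 1×micro: -1; S1 reads c1=1 → after 2×micro: 1; S2 reads c1=1 → after 3×micro: -1 ⇒ (c0=-1, c1=1, c2=-1)
macro 2: S0 reads c0=-1 → after 1×micro: -2; S1 reads c1=1 → after 2×micro: 1; S2 reads c1=1 → after 3×micro: -1 ⇒ (c0=-2, c1=1, c2=-1)
macro 3: S0 reads c0=-2 → after 1×micro: -1; S1 reads c1=1 → after 2×micro: 1; S2 reads c1=1 → after 3×micro: -1 ⇒ (c0=-1, c1=1, c2=-1)
macro 4: S0 reads c0=-1 → after 1×micro: -2; S1 reads c1=1 → after 2×micro: 1; S2 reads c1=1 → after 3×micro: -1 ⇒ (c0=-2, c1=1, c2=-1)
macro 5: S0 reads c0=-2 → after 1×micro: -1; S1 reads c1=1 → after 2×micro: 1; S2 reads c1=1 → after 3×micro: -1 ⇒ (c0=-1, c1=1, c2=-1)
macro 6: S0 reads c0=-1 → after 1×micro: -2; S1 reads c1=1 → after 2×micro: 1; S2 reads c1=1 → after 3×micro: -1 ⇒ (c0=-2, c1=1, c2=-1)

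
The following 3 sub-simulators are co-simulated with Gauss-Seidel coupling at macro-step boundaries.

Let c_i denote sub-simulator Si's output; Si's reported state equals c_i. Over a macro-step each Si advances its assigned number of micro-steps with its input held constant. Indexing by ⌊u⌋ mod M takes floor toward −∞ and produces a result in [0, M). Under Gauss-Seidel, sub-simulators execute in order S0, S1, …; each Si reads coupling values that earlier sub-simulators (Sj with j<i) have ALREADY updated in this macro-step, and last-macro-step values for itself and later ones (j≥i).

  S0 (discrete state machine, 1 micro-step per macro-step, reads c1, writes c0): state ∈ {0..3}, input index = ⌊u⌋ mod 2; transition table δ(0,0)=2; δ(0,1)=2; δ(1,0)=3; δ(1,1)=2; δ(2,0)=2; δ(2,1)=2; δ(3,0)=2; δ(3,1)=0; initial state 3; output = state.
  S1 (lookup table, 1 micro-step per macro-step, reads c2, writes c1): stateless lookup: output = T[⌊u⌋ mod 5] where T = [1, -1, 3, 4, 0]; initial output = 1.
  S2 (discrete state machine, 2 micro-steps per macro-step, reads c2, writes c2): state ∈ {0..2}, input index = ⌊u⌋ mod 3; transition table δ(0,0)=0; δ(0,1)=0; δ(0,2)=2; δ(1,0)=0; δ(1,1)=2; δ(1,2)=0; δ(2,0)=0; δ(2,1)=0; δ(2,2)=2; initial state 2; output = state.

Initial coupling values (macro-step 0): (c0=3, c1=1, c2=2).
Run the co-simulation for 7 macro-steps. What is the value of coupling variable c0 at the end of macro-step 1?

c0 at macro-step 1 = 0

macro 1: S0 reads c1=1 → after 1×micro: 0; S1 reads c2=2 → after 1×micro: 3; S2 reads c2=2 → after 2×micro: 2 ⇒ (c0=0, c1=3, c2=2)
macro 2: S0 reads c1=3 → after 1×micro: 2; S1 reads c2=2 → after 1×micro: 3; S2 reads c2=2 → after 2×micro: 2 ⇒ (c0=2, c1=3, c2=2)
macro 3: S0 reads c1=3 → after 1×micro: 2; S1 reads c2=2 → after 1×micro: 3; S2 reads c2=2 → after 2×micro: 2 ⇒ (c0=2, c1=3, c2=2)
macro 4: S0 reads c1=3 → after 1×micro: 2; S1 reads c2=2 → after 1×micro: 3; S2 reads c2=2 → after 2×micro: 2 ⇒ (c0=2, c1=3, c2=2)
macro 5: S0 reads c1=3 → after 1×micro: 2; S1 reads c2=2 → after 1×micro: 3; S2 reads c2=2 → after 2×micro: 2 ⇒ (c0=2, c1=3, c2=2)
macro 6: S0 reads c1=3 → after 1×micro: 2; S1 reads c2=2 → after 1×micro: 3; S2 reads c2=2 → after 2×micro: 2 ⇒ (c0=2, c1=3, c2=2)
macro 7: S0 reads c1=3 → after 1×micro: 2; S1 reads c2=2 → after 1×micro: 3; S2 reads c2=2 → after 2×micro: 2 ⇒ (c0=2, c1=3, c2=2)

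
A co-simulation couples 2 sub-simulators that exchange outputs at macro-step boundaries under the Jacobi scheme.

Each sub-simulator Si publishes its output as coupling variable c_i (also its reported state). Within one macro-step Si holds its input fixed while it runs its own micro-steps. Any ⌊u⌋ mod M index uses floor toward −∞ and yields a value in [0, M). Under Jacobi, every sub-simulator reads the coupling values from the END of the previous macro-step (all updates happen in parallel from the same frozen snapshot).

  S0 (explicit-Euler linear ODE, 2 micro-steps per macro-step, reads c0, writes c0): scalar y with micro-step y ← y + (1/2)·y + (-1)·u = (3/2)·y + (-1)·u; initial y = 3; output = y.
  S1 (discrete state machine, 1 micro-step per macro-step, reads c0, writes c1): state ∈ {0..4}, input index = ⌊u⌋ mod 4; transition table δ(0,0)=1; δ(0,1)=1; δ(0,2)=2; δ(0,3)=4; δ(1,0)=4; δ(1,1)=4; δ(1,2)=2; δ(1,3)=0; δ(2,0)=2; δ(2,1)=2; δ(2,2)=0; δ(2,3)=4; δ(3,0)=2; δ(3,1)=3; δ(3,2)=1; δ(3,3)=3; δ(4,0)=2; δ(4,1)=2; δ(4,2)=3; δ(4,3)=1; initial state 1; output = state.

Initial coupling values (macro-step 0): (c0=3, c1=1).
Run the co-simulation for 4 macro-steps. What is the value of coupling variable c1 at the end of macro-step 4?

macro 1: S0 reads c0=3 → after 2×micro: -3/4; S1 reads c0=3 → after 1×micro: 0 ⇒ (c0=-3/4, c1=0)
macro 2: S0 reads c0=-3/4 → after 2×micro: 3/16; S1 reads c0=-3/4 → after 1×micro: 4 ⇒ (c0=3/16, c1=4)
macro 3: S0 reads c0=3/16 → after 2×micro: -3/64; S1 reads c0=3/16 → after 1×micro: 2 ⇒ (c0=-3/64, c1=2)
macro 4: S0 reads c0=-3/64 → after 2×micro: 3/256; S1 reads c0=-3/64 → after 1×micro: 4 ⇒ (c0=3/256, c1=4)

c1 at macro-step 4 = 4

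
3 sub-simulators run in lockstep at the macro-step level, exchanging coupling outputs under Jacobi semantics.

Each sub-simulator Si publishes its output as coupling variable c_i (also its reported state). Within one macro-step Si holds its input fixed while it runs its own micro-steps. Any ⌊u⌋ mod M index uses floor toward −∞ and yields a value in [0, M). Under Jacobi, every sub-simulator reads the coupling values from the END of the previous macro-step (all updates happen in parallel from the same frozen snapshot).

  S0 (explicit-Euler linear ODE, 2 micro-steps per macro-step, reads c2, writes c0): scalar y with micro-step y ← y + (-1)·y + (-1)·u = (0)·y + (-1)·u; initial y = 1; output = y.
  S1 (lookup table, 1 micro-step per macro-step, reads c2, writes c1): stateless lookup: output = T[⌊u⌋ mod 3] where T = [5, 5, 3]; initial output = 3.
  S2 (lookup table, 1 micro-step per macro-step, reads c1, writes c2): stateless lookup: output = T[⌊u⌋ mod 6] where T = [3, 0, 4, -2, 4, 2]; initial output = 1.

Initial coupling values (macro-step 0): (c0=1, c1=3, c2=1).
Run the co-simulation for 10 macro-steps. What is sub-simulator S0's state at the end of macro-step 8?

macro 1: S0 reads c2=1 → after 2×micro: -1; S1 reads c2=1 → after 1×micro: 5; S2 reads c1=3 → after 1×micro: -2 ⇒ (c0=-1, c1=5, c2=-2)
macro 2: S0 reads c2=-2 → after 2×micro: 2; S1 reads c2=-2 → after 1×micro: 5; S2 reads c1=5 → after 1×micro: 2 ⇒ (c0=2, c1=5, c2=2)
macro 3: S0 reads c2=2 → after 2×micro: -2; S1 reads c2=2 → after 1×micro: 3; S2 reads c1=5 → after 1×micro: 2 ⇒ (c0=-2, c1=3, c2=2)
macro 4: S0 reads c2=2 → after 2×micro: -2; S1 reads c2=2 → after 1×micro: 3; S2 reads c1=3 → after 1×micro: -2 ⇒ (c0=-2, c1=3, c2=-2)
macro 5: S0 reads c2=-2 → after 2×micro: 2; S1 reads c2=-2 → after 1×micro: 5; S2 reads c1=3 → after 1×micro: -2 ⇒ (c0=2, c1=5, c2=-2)
macro 6: S0 reads c2=-2 → after 2×micro: 2; S1 reads c2=-2 → after 1×micro: 5; S2 reads c1=5 → after 1×micro: 2 ⇒ (c0=2, c1=5, c2=2)
macro 7: S0 reads c2=2 → after 2×micro: -2; S1 reads c2=2 → after 1×micro: 3; S2 reads c1=5 → after 1×micro: 2 ⇒ (c0=-2, c1=3, c2=2)
macro 8: S0 reads c2=2 → after 2×micro: -2; S1 reads c2=2 → after 1×micro: 3; S2 reads c1=3 → after 1×micro: -2 ⇒ (c0=-2, c1=3, c2=-2)
macro 9: S0 reads c2=-2 → after 2×micro: 2; S1 reads c2=-2 → after 1×micro: 5; S2 reads c1=3 → after 1×micro: -2 ⇒ (c0=2, c1=5, c2=-2)
macro 10: S0 reads c2=-2 → after 2×micro: 2; S1 reads c2=-2 → after 1×micro: 5; S2 reads c1=5 → after 1×micro: 2 ⇒ (c0=2, c1=5, c2=2)

S0 state at macro-step 8 = -2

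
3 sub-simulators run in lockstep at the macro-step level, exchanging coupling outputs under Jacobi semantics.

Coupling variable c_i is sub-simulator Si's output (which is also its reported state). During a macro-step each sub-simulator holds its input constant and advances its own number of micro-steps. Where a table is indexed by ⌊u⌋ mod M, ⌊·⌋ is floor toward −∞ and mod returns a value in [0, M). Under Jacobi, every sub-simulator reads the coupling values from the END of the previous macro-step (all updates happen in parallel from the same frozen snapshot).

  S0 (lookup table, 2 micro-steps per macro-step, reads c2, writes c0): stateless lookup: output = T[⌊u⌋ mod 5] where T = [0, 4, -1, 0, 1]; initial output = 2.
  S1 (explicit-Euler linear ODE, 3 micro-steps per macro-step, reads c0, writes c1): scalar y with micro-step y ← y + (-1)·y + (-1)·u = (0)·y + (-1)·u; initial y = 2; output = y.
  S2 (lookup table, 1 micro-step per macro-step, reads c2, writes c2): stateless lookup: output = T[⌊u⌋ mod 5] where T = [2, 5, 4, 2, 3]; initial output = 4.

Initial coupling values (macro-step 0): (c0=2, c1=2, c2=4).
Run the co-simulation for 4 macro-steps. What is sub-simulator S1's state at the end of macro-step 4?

S1 state at macro-step 4 = 1

macro 1: S0 reads c2=4 → after 2×micro: 1; S1 reads c0=2 → after 3×micro: -2; S2 reads c2=4 → after 1×micro: 3 ⇒ (c0=1, c1=-2, c2=3)
macro 2: S0 reads c2=3 → after 2×micro: 0; S1 reads c0=1 → after 3×micro: -1; S2 reads c2=3 → after 1×micro: 2 ⇒ (c0=0, c1=-1, c2=2)
macro 3: S0 reads c2=2 → after 2×micro: -1; S1 reads c0=0 → after 3×micro: 0; S2 reads c2=2 → after 1×micro: 4 ⇒ (c0=-1, c1=0, c2=4)
macro 4: S0 reads c2=4 → after 2×micro: 1; S1 reads c0=-1 → after 3×micro: 1; S2 reads c2=4 → after 1×micro: 3 ⇒ (c0=1, c1=1, c2=3)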